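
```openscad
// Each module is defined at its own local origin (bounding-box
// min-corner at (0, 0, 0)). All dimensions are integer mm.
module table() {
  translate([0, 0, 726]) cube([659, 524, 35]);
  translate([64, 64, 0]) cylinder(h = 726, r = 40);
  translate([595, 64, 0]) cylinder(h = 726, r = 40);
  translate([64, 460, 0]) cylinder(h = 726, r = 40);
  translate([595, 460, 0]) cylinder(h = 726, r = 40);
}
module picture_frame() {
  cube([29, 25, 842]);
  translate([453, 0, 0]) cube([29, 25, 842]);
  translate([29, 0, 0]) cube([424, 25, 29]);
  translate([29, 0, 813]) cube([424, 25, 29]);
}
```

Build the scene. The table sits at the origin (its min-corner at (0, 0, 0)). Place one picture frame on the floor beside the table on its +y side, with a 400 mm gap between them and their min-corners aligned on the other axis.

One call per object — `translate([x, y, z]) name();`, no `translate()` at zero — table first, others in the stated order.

table();
translate([0, 924, 0]) picture_frame();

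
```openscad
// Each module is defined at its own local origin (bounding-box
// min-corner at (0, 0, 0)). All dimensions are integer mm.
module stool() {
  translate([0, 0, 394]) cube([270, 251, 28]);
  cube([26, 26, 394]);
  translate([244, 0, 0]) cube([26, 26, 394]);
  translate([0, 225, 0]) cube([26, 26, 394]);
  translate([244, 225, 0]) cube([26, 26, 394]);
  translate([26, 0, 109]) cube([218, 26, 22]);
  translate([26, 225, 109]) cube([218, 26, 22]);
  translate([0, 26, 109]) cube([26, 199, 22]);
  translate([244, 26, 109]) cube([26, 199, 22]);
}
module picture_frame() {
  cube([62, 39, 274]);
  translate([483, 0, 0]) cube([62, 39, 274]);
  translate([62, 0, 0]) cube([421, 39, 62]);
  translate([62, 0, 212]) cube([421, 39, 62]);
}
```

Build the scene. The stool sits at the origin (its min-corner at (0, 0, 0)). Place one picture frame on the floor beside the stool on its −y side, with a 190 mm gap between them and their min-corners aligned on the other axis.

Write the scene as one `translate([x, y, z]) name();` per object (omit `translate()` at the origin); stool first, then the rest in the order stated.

stool();
translate([0, -229, 0]) picture_frame();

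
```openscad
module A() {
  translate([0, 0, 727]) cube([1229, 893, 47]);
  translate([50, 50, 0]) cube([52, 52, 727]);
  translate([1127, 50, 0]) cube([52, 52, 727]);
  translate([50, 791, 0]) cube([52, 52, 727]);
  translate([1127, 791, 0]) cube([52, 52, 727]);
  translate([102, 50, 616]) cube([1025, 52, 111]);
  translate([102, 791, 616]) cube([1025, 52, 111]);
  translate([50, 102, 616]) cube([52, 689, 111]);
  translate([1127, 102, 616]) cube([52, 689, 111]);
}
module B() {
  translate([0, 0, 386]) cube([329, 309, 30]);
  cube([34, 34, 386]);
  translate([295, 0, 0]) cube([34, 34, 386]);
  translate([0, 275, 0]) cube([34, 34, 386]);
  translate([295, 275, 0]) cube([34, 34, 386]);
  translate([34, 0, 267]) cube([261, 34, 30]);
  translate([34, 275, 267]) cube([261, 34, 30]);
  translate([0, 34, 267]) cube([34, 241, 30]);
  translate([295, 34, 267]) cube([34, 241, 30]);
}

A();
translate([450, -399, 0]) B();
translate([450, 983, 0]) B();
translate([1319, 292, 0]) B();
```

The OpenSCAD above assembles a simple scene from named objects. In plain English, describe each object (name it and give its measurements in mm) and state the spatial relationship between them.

A is a table: top 1229 mm (x) × 893 mm (y), 47 mm thick, upper face at z = 774 mm, on four 52×52 mm square legs, each inset 50 mm from the nearest pair of top edges, running from z = 0 to the bottom of the top. Four apron rails, 52 mm thick and 111 mm tall, run between adjacent legs with their top edges flush with the underside of the top and their outer faces flush with the legs' outer faces.

B is a four-legged stool. The seat is a 329×309×30 mm slab whose top surface is at z = 416 mm; four square legs, each 34×34 mm in cross-section, run from the floor (z = 0) to the underside of the seat, each flush with a corner of the seat. Four stretchers, 34 mm wide and 30 mm tall, connect adjacent legs with their undersides at z = 267 mm, each running between the inner faces of the legs it joins and aligned with the legs' outer faces on the other axis.

Three stools sit around the table at the −y, +y, +x sides.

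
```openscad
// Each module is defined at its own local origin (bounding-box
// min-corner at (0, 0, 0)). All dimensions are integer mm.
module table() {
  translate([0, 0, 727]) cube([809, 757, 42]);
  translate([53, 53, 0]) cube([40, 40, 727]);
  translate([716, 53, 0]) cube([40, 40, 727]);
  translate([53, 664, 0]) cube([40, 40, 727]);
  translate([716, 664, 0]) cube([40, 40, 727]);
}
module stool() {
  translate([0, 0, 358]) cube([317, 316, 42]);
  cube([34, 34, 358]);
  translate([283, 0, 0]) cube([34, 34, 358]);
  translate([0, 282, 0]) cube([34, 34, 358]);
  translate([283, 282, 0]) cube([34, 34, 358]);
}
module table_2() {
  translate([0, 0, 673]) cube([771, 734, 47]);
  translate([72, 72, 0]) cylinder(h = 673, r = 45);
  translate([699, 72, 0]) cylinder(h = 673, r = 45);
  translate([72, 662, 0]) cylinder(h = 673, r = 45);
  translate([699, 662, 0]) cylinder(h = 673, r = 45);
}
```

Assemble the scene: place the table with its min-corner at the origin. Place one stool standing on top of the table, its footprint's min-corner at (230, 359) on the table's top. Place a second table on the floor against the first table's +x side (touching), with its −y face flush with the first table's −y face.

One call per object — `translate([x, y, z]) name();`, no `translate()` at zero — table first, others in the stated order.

table();
translate([230, 359, 769]) stool();
translate([809, 0, 0]) table_2();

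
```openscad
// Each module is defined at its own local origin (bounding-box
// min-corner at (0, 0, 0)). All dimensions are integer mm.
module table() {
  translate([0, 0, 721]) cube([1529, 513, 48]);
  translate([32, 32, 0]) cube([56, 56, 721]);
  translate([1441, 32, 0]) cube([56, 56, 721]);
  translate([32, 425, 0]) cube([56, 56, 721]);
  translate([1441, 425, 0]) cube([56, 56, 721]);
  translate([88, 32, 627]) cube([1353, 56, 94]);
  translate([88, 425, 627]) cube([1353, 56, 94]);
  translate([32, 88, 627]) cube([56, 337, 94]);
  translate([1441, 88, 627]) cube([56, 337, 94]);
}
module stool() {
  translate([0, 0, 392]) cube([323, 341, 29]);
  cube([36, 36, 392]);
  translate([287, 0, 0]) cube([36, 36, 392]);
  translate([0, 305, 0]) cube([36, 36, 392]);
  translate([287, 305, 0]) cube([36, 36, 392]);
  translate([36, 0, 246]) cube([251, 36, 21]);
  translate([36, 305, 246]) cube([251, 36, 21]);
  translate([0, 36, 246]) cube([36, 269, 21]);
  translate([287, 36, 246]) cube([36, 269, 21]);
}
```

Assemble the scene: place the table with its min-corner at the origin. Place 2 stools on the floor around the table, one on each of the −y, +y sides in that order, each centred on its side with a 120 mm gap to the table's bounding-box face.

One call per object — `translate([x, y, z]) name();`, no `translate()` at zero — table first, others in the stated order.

table();
translate([603, -461, 0]) stool();
translate([603, 633, 0]) stool();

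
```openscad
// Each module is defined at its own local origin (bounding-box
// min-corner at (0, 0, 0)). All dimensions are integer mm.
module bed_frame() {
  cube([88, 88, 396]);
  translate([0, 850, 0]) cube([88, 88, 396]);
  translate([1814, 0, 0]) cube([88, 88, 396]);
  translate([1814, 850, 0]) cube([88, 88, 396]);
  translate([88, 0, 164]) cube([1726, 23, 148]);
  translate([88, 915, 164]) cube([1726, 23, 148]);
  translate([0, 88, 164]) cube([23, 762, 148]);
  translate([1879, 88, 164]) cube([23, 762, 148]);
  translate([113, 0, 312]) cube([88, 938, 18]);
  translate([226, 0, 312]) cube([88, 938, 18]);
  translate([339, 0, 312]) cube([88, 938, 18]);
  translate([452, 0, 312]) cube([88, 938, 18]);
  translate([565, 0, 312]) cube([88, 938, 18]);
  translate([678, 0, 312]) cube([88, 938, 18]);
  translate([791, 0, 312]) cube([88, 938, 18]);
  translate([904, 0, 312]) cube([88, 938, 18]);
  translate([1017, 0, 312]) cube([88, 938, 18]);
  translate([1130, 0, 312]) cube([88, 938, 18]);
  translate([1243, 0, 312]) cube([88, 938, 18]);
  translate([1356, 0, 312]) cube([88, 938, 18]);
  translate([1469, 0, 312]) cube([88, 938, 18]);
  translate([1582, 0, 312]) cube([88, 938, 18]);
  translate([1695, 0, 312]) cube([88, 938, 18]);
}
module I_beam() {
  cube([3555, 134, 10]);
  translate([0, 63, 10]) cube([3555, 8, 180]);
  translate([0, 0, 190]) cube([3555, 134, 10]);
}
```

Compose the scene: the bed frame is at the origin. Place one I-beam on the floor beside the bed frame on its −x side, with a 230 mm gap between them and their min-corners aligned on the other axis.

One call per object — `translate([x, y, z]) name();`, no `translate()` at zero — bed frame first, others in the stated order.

bed_frame();
translate([-3785, 0, 0]) I_beam();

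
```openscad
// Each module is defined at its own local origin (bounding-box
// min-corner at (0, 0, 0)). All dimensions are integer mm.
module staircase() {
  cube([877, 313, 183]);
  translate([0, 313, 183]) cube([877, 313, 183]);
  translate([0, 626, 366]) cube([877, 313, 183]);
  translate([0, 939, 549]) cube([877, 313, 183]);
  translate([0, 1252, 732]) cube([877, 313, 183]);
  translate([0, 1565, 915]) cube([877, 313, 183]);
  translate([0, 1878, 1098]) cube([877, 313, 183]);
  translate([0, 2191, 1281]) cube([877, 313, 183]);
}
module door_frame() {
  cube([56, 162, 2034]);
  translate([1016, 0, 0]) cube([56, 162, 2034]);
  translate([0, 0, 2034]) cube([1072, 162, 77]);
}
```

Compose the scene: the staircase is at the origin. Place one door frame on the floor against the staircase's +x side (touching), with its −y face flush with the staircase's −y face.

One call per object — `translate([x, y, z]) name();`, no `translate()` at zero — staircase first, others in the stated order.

staircase();
translate([877, 0, 0]) door_frame();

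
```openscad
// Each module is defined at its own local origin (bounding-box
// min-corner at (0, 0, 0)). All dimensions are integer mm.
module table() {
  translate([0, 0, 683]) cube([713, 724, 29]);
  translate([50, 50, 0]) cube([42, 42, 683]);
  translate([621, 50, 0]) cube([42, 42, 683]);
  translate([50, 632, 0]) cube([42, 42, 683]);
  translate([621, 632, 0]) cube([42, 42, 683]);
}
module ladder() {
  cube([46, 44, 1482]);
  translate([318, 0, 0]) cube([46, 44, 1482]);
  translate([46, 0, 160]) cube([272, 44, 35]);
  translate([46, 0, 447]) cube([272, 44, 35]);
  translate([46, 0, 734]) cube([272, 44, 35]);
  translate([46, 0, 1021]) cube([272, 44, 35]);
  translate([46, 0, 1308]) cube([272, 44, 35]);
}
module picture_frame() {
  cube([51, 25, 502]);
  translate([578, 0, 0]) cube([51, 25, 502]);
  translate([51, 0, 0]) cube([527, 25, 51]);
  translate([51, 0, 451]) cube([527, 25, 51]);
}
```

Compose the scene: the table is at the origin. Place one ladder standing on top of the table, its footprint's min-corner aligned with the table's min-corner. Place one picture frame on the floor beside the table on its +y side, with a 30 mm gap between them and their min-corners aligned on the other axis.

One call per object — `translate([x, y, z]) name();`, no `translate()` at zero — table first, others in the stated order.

table();
translate([0, 0, 712]) ladder();
translate([0, 754, 0]) picture_frame();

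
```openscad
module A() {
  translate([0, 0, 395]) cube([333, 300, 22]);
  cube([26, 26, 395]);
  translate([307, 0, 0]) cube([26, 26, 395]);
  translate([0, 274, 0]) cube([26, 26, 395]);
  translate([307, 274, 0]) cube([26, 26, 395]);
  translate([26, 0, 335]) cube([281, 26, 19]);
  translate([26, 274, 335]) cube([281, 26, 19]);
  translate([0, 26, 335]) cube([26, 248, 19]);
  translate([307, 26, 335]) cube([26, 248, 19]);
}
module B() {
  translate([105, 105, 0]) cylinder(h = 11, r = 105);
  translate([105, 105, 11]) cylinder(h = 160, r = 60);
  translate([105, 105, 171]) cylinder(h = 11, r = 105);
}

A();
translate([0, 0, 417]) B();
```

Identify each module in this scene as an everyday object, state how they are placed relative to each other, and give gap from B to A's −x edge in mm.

The spool's min-x is at 0; the stool's min-x is 0; gap = 0 mm.

A is a stool. B is a spool. The spool is on top of the stool. The gap from the spool to the stool's −x edge is 0 mm.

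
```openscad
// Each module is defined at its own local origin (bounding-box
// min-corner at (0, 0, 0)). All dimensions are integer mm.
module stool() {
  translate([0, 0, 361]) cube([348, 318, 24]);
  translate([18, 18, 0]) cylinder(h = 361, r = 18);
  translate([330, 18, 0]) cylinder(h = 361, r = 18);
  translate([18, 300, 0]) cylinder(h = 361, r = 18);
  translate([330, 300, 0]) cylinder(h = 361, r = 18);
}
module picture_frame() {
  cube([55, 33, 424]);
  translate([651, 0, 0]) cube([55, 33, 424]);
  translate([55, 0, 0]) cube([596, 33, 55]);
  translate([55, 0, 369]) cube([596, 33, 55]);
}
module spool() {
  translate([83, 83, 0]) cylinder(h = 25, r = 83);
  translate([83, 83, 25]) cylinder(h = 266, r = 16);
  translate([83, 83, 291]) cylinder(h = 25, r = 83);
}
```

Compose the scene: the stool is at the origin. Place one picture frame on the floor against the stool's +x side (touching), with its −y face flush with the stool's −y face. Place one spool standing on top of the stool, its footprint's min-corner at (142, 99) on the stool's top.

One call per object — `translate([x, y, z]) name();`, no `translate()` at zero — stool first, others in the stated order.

stool();
translate([348, 0, 0]) picture_frame();
translate([142, 99, 385]) spool();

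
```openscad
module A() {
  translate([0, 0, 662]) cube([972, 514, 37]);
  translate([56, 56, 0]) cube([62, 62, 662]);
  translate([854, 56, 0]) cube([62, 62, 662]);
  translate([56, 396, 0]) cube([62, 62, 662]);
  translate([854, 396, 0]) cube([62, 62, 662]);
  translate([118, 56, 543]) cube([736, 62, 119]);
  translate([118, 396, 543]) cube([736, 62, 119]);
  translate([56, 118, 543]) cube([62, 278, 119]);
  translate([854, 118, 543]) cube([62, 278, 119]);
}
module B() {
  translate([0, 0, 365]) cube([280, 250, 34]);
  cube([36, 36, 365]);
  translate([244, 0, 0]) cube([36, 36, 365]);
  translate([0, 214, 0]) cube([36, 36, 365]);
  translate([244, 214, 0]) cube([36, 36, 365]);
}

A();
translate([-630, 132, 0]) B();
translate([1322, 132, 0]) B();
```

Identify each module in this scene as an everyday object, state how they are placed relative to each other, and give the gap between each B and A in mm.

Each stool's nearest face is 350 mm from the table's bounding box.

A is a table. B is a stool. Two stools sit around the table at the −x, +x sides. The gap between each stool and the table is 350 mm.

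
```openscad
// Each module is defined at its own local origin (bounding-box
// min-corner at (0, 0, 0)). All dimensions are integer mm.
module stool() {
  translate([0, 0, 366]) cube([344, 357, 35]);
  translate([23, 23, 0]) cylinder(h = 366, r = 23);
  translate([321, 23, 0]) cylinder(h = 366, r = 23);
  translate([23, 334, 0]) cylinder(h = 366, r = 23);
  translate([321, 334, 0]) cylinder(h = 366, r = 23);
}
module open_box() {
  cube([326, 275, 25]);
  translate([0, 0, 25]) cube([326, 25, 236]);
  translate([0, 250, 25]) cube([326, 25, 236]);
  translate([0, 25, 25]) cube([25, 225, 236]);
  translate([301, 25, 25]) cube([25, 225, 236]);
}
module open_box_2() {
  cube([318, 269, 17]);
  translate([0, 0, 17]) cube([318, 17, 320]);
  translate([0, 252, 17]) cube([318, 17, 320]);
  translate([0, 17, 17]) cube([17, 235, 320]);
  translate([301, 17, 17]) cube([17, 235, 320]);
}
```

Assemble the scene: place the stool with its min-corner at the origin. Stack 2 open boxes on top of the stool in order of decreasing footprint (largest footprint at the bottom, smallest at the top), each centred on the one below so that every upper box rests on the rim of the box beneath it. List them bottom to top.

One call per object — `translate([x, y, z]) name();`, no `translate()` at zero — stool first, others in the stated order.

stool();
translate([9, 41, 401]) open_box();
translate([13, 44, 662]) open_box_2();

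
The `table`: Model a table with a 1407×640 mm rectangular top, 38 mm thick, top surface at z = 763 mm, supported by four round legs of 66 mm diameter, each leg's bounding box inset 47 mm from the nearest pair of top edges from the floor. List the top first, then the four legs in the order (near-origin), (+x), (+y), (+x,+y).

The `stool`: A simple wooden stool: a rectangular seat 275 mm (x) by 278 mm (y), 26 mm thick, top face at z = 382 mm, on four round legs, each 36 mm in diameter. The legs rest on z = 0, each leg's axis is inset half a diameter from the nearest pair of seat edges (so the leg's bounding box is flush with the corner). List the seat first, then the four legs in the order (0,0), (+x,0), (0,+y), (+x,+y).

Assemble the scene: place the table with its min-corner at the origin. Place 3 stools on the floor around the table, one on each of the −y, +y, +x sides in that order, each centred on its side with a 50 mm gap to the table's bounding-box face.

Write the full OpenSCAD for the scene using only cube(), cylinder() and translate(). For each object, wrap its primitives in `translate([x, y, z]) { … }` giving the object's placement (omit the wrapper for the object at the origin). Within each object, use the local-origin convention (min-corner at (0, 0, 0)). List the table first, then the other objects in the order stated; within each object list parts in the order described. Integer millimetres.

translate([0, 0, 725]) cube([1407, 640, 38]);
translate([80, 80, 0]) cylinder(h = 725, r = 33);
translate([1327, 80, 0]) cylinder(h = 725, r = 33);
translate([80, 560, 0]) cylinder(h = 725, r = 33);
translate([1327, 560, 0]) cylinder(h = 725, r = 33);
translate([566, -328, 0]) {
  translate([0, 0, 356]) cube([275, 278, 26]);
  translate([18, 18, 0]) cylinder(h = 356, r = 18);
  translate([257, 18, 0]) cylinder(h = 356, r = 18);
  translate([18, 260, 0]) cylinder(h = 356, r = 18);
  translate([257, 260, 0]) cylinder(h = 356, r = 18);
}
translate([566, 690, 0]) {
  translate([0, 0, 356]) cube([275, 278, 26]);
  translate([18, 18, 0]) cylinder(h = 356, r = 18);
  translate([257, 18, 0]) cylinder(h = 356, r = 18);
  translate([18, 260, 0]) cylinder(h = 356, r = 18);
  translate([257, 260, 0]) cylinder(h = 356, r = 18);
}
translate([1457, 181, 0]) {
  translate([0, 0, 356]) cube([275, 278, 26]);
  translate([18, 18, 0]) cylinder(h = 356, r = 18);
  translate([257, 18, 0]) cylinder(h = 356, r = 18);
  translate([18, 260, 0]) cylinder(h = 356, r = 18);
  translate([257, 260, 0]) cylinder(h = 356, r = 18);
}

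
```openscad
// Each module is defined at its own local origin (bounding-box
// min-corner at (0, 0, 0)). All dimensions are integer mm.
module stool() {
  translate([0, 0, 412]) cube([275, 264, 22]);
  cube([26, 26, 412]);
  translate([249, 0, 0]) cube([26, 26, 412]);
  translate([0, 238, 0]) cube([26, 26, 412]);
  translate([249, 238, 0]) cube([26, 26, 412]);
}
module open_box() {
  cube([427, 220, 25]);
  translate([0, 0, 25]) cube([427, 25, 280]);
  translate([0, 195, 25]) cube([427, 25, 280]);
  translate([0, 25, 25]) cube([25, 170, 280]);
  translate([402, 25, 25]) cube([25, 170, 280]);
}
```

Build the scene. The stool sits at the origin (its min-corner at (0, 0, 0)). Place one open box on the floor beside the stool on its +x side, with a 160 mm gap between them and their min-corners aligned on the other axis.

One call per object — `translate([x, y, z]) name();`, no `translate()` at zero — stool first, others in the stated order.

stool();
translate([435, 0, 0]) open_box();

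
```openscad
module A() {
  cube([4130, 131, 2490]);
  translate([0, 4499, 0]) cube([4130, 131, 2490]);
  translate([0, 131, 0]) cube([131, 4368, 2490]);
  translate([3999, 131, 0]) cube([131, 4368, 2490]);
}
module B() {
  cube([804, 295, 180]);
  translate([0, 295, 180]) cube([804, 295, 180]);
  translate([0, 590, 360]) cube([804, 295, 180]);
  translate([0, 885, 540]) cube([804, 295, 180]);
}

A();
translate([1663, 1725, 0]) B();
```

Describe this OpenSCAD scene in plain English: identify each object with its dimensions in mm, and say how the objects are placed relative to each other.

A is a box-shaped house frame (walls only): outside footprint 4130×4630 mm, wall height 2490 mm, wall thickness 131 mm. The two y-facing walls run the full x-width; the two x-facing walls fit between the inner faces of the y-facing walls.

B is a straight staircase of 4 solid steps. Each step is 804 mm wide (x), 295 mm deep (y, the going) and 180 mm tall (the rise). The first step rests on the floor; each subsequent step sits one going further in +y and one rise higher in +z, directly behind and above the previous step with no overlap.

The staircase sits inside the house frame, centred.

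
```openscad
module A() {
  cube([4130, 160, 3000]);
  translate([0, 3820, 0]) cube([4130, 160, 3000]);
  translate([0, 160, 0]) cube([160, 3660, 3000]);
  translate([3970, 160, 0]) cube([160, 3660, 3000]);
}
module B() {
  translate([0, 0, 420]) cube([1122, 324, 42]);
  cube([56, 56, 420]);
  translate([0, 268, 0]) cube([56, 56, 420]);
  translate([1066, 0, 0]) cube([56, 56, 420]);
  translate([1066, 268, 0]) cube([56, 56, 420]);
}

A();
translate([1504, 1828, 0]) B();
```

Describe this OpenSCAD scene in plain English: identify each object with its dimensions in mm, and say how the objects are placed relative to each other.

A is the wall frame of a small rectangular building: four walls, each 3000 mm tall and 160 mm thick, enclosing a footprint 4130 mm (x) by 3980 mm (y) outside-to-outside, with no floor or roof. The front and back walls (the −y and +y sides) span the full width; the two side walls fit between them.

B is a bench: a 1122×324 mm seat slab, 42 mm thick, top at z = 462 mm, on four 56×56 mm square legs flush with the seat corners and standing on z = 0.

The bench sits inside the house frame, centred.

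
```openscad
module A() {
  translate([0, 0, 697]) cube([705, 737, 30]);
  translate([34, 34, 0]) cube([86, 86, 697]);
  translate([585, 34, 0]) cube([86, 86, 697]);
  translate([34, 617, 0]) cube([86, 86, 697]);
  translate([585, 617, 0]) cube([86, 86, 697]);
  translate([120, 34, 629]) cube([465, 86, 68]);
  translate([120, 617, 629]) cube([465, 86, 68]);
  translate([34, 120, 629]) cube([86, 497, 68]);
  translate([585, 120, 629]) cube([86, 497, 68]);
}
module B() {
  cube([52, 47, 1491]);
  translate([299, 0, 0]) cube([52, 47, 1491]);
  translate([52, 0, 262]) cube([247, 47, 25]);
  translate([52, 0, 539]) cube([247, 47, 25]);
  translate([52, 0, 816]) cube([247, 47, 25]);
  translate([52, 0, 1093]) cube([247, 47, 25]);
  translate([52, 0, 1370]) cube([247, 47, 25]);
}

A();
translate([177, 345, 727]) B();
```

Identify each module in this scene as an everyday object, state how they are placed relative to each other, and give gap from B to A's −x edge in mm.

A is a table. B is a ladder. The ladder is on top of the table, centred. The gap from the ladder to the table's −x edge is 177 mm.

The ladder's min-x is at 177; the table's min-x is 0; gap = 177 mm.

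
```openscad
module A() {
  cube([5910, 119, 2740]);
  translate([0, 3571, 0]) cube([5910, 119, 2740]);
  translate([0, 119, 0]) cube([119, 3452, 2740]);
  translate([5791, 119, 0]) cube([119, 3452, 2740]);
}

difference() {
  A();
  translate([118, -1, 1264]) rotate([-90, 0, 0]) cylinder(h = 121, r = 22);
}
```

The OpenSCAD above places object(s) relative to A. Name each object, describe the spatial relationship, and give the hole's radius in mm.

The subtracted cylinder has r = 22 mm.

A is a house frame. The house frame has a circular hole through its front wall. The hole's radius is 22 mm.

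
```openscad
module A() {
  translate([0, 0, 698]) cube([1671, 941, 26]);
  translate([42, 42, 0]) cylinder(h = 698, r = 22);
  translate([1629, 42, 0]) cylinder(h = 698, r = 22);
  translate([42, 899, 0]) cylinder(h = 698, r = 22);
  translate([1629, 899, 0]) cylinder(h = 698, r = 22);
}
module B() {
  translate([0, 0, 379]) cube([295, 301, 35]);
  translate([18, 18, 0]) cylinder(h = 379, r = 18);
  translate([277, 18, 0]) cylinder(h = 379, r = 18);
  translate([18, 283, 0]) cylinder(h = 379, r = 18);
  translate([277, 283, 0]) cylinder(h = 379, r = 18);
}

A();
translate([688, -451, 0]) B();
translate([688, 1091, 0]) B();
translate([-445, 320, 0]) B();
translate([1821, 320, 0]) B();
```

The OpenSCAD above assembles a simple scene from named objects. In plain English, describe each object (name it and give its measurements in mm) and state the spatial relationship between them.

A is a table: top 1671 mm (x) × 941 mm (y), 26 mm thick, upper face at z = 724 mm, on four round legs of 44 mm diameter, each leg's bounding box inset 20 mm from the nearest pair of top edges, running from z = 0 to the bottom of the top.

B is a simple wooden stool: a rectangular seat 295 mm (x) by 301 mm (y), 35 mm thick, top face at z = 414 mm, on four round legs, each 36 mm in diameter. The legs rest on z = 0, each leg's axis is inset half a diameter from the nearest pair of seat edges (so the leg's bounding box is flush with the corner).

Four stools sit around the table at the −y, +y, −x, +x sides.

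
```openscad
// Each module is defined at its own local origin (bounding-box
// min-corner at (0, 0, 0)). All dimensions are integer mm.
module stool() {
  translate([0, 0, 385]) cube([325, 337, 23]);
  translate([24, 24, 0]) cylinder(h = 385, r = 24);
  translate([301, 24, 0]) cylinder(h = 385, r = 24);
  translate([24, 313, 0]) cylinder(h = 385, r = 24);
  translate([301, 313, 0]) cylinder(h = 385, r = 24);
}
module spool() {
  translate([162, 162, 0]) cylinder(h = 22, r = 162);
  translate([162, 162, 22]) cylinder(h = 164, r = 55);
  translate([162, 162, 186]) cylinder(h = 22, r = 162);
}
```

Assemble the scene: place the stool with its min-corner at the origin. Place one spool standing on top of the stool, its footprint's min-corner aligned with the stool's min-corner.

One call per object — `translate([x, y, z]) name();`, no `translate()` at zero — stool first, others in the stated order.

stool();
translate([0, 0, 408]) spool();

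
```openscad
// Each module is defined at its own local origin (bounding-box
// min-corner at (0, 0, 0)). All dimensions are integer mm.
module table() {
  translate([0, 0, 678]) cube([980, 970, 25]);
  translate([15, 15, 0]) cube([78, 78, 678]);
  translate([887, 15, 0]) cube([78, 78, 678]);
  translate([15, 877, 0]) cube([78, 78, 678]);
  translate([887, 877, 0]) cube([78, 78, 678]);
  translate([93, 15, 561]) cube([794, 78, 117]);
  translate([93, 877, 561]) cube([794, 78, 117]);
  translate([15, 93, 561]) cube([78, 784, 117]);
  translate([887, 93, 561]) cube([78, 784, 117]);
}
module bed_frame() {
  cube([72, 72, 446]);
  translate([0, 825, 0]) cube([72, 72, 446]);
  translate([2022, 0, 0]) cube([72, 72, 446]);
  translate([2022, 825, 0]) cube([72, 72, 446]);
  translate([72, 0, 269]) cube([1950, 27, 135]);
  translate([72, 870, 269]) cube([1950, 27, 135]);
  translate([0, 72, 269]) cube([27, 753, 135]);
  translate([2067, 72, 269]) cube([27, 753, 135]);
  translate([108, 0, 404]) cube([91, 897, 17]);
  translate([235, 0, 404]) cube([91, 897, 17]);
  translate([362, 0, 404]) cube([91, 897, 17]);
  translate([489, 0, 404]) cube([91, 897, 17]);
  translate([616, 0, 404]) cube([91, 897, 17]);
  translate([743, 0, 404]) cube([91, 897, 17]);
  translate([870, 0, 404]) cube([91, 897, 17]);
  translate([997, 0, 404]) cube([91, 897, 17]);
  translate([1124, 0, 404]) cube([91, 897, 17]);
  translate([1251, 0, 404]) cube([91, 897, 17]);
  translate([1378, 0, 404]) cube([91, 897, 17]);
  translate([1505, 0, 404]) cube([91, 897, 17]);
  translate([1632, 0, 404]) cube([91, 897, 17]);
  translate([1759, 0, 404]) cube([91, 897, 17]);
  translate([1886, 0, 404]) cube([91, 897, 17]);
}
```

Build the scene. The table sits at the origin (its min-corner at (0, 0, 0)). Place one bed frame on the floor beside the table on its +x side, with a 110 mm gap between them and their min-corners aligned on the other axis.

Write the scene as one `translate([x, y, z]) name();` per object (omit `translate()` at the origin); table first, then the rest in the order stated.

table();
translate([1090, 0, 0]) bed_frame();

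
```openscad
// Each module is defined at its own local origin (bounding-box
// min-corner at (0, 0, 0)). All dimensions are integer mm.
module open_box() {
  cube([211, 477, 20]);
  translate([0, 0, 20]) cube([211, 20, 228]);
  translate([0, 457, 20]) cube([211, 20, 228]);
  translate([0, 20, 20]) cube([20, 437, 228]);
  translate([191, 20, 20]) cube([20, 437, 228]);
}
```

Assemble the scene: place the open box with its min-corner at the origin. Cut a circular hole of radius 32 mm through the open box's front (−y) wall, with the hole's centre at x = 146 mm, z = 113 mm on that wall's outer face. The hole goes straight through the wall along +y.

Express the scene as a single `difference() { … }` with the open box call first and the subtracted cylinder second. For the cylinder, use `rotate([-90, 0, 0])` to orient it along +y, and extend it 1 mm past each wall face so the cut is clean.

difference() {
  open_box();
  translate([146, -1, 113]) rotate([-90, 0, 0]) cylinder(h = 22, r = 32);
}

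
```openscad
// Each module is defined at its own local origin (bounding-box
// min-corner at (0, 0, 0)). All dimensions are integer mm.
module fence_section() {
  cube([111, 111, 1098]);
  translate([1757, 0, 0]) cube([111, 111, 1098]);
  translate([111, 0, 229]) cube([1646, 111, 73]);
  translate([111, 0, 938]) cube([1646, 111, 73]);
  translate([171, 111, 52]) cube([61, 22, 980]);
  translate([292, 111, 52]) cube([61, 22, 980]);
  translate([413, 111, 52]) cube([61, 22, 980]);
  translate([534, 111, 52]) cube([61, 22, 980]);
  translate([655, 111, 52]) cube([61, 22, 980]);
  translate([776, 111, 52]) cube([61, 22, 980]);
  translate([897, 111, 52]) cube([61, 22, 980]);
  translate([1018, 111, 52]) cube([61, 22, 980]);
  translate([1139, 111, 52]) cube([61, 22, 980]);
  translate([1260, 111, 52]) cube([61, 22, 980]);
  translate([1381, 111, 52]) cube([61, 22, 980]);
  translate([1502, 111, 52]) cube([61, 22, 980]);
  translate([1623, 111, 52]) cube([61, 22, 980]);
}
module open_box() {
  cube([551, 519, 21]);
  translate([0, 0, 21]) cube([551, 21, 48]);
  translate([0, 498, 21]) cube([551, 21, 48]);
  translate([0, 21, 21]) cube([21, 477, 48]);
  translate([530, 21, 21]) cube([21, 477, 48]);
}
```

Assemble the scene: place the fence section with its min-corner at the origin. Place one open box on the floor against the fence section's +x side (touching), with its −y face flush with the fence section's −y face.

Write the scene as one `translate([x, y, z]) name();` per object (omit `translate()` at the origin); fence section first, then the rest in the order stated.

fence_section();
translate([1868, 0, 0]) open_box();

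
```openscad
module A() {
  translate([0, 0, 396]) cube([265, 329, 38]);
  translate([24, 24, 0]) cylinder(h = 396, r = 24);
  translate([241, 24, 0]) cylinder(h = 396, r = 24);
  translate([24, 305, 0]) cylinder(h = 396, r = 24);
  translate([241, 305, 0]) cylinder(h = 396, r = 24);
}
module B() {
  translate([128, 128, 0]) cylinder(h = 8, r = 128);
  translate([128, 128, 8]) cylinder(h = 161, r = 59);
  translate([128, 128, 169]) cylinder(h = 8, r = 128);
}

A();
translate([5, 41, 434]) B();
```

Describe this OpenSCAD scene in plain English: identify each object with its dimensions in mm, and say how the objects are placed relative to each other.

A is a simple wooden stool: a rectangular seat 265 mm (x) by 329 mm (y), 38 mm thick, top face at z = 434 mm, on four round legs, each 48 mm in diameter. The legs rest on z = 0, each leg's axis is inset half a diameter from the nearest pair of seat edges (so the leg's bounding box is flush with the corner).

B is a spool: two coaxial disc flanges of radius 128 mm and thickness 8 mm, joined by a core cylinder of radius 59 mm and height 161 mm. The lower flange rests on z = 0 and the three cylinders share a vertical axis.

The spool is on top of the stool.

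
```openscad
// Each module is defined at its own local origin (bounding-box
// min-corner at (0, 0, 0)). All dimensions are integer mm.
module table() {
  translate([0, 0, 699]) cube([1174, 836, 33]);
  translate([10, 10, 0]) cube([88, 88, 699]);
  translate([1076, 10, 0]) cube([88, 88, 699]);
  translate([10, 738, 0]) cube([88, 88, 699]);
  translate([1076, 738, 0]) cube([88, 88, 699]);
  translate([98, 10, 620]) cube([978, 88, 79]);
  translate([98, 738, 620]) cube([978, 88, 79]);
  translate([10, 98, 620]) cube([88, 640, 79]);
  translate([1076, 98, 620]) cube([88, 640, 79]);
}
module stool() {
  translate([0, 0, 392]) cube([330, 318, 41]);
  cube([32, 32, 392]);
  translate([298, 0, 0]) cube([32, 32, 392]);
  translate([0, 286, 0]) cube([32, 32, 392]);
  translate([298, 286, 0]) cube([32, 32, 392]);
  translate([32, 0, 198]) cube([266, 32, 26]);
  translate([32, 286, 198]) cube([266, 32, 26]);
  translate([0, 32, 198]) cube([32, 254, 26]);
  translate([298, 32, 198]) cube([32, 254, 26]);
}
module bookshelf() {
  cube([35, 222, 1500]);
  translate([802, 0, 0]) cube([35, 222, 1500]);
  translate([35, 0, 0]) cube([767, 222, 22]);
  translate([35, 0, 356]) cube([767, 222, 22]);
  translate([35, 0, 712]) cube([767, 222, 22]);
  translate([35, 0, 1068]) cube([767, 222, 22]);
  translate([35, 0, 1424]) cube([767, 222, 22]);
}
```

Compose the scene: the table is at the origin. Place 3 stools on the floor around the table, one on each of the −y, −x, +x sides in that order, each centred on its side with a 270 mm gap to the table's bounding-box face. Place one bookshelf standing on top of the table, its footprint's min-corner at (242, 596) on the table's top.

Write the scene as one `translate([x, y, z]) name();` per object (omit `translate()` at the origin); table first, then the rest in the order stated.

table();
translate([422, -588, 0]) stool();
translate([-600, 259, 0]) stool();
translate([1444, 259, 0]) stool();
translate([242, 596, 732]) bookshelf();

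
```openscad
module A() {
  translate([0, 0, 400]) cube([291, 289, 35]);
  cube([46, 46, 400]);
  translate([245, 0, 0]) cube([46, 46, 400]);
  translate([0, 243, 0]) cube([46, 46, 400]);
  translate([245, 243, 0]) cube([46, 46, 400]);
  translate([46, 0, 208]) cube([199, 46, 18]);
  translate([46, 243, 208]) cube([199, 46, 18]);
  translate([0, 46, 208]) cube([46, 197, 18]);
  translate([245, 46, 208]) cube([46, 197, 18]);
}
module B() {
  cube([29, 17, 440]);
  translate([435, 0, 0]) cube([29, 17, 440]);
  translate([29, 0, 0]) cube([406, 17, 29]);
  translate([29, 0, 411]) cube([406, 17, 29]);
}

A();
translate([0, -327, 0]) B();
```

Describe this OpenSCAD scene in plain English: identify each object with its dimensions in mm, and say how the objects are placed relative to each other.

A is a four-legged stool. The seat is 291×289 mm, 35 mm thick, top at z = 435 mm. It stands on four square legs, each 46×46 mm in cross-section, from z = 0 to the seat underside, each flush with a corner of the seat. Four stretchers, 46 mm wide and 18 mm tall, connect adjacent legs with their undersides at z = 208 mm, each running between the inner faces of the legs it joins and aligned with the legs' outer faces on the other axis.

B is a rectangular picture frame lying in the x–z plane (depth along y). The opening is 406 mm wide (x) by 382 mm tall (z), surrounded by a border 29 mm wide on all four sides. The frame is 17 mm deep and is made of two full-height vertical stiles with two horizontal rails fitted between them.

The picture frame is on the floor beside the stool on its −y side.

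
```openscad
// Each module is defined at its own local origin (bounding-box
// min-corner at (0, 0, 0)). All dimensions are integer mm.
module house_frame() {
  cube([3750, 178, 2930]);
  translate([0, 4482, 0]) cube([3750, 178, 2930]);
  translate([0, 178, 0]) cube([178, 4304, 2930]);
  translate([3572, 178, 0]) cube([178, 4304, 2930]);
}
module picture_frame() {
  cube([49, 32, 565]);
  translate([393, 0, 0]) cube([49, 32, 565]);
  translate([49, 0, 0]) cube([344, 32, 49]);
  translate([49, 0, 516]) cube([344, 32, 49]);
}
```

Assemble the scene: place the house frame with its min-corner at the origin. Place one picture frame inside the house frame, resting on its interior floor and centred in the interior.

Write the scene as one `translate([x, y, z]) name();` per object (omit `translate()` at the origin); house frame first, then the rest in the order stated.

house_frame();
translate([1654, 2314, 0]) picture_frame();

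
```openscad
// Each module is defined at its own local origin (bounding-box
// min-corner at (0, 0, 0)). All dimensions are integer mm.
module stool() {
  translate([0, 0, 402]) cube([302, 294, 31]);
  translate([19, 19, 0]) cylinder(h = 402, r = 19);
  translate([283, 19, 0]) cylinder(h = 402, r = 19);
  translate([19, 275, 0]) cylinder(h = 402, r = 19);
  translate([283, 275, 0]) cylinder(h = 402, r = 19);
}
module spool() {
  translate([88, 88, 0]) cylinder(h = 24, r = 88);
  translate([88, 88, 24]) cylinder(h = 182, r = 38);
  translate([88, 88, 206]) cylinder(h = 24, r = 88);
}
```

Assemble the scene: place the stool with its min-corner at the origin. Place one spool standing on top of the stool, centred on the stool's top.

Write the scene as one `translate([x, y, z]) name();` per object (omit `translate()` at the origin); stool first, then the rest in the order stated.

stool();
translate([63, 59, 433]) spool();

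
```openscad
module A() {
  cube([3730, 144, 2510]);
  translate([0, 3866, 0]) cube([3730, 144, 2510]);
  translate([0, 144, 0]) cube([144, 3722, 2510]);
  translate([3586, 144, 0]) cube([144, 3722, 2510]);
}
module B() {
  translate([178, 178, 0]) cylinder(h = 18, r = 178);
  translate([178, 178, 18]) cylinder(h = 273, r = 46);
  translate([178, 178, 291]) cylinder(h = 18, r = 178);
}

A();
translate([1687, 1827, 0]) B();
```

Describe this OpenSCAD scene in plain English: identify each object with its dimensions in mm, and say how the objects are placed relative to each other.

A is a box-shaped house frame (walls only): outside footprint 3730×4010 mm, wall height 2510 mm, wall thickness 144 mm. The two y-facing walls run the full x-width; the two x-facing walls fit between the inner faces of the y-facing walls.

B is a spool: two coaxial disc flanges of radius 178 mm and thickness 18 mm, joined by a core cylinder of radius 46 mm and height 273 mm. The lower flange rests on z = 0 and the three cylinders share a vertical axis.

The spool sits inside the house frame, centred.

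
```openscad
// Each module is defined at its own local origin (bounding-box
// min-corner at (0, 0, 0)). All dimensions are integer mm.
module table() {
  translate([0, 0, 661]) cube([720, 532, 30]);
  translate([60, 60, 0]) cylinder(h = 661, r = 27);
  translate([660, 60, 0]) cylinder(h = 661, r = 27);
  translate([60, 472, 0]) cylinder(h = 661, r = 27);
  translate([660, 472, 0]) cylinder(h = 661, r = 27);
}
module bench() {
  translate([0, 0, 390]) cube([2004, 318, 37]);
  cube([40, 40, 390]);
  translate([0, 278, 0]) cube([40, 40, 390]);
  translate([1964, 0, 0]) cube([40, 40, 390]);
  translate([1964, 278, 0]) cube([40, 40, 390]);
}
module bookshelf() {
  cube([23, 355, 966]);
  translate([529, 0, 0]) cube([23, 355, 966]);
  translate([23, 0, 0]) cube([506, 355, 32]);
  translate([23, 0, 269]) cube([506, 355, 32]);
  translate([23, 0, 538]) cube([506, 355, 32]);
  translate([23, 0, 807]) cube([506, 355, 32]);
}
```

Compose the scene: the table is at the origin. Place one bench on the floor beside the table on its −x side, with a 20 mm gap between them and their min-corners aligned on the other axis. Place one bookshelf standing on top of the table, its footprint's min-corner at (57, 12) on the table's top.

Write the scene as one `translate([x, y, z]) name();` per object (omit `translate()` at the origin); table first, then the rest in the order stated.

table();
translate([-2024, 0, 0]) bench();
translate([57, 12, 691]) bookshelf();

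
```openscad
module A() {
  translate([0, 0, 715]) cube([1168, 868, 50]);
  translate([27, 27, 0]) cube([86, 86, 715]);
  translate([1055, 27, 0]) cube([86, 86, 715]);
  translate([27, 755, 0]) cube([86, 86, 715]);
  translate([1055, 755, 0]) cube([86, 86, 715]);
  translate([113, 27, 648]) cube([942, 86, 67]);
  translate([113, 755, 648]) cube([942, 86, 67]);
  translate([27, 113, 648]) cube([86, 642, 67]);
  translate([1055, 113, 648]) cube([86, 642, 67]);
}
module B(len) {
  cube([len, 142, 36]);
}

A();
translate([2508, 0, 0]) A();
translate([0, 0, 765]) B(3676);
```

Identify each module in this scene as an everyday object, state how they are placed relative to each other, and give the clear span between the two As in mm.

Second table starts at x = 2508; first ends at x = 1168; clear span = 2508 − 1168 = 1340 mm.

A is a table. B is a beam. A beam spans the tops of two tables. The clear span between the two tables is 1340 mm.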